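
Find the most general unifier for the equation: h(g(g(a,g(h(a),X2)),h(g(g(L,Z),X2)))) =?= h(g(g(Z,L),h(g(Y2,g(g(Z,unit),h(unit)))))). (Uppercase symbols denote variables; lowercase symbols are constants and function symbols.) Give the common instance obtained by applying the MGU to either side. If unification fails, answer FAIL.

h(g(g(a,g(h(a),g(g(a,unit),h(unit)))),h(g(g(g(h(a),g(g(a,unit),h(unit))),a),g(g(a,unit),h(unit))))))

Decompose h/1: g(g(a,g(h(a),X2)),h(g(g(L,Z),X2))) =?= g(g(Z,L),h(g(Y2,g(g(Z,unit),h(unit))))).
Decompose g/2: g(a,g(h(a),X2)) =?= g(Z,L),  h(g(g(L,Z),X2)) =?= h(g(Y2,g(g(Z,unit),h(unit)))).
Decompose g/2: a =?= Z,  g(h(a),X2) =?= L.
Bind Z := a; substituting into the one remaining equation that mentions Z gives: h(g(g(L,a),X2)) =?= h(g(Y2,g(g(a,unit),h(unit)))).
Bind L := g(h(a),X2); substituting into the remaining equation gives: h(g(g(g(h(a),X2),a),X2)) =?= h(g(Y2,g(g(a,unit),h(unit)))).
Decompose h/1: g(g(g(h(a),X2),a),X2) =?= g(Y2,g(g(a,unit),h(unit))).
Decompose g/2: g(g(h(a),X2),a) =?= Y2,  X2 =?= g(g(a,unit),h(unit)).
Bind Y2 := g(g(h(a),X2),a); no other remaining equation mentions Y2.
Bind X2 := g(g(a,unit),h(unit)). Substituting into the earlier bindings gives L := g(h(a),g(g(a,unit),h(unit))), Y2 := g(g(h(a),g(g(a,unit),h(unit))),a).
Applying the MGU to either side gives h(g(g(a,g(h(a),g(g(a,unit),h(unit)))),h(g(g(g(h(a),g(g(a,unit),h(unit))),a),g(g(a,unit),h(unit)))))).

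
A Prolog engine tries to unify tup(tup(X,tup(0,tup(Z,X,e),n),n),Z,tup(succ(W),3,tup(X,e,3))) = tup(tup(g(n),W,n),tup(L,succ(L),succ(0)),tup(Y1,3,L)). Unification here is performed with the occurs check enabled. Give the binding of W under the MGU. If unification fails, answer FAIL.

Decompose tup/3: tup(X,tup(0,tup(Z,X,e),n),n) = tup(g(n),W,n),  Z = tup(L,succ(L),succ(0)),  tup(succ(W),3,tup(X,e,3)) = tup(Y1,3,L).
Decompose tup/3: X = g(n),  tup(0,tup(Z,X,e),n) = W,  n = n.
Bind X := g(n); substituting into the 2 remaining equations that mention X gives: tup(0,tup(Z,g(n),e),n) = W,  tup(succ(W),3,tup(g(n),e,3)) = tup(Y1,3,L).
Bind W := tup(0,tup(Z,g(n),e),n); substituting into the one remaining equation that mentions W gives: tup(succ(tup(0,tup(Z,g(n),e),n)),3,tup(g(n),e,3)) = tup(Y1,3,L).
Delete trivial equation n = n.
Bind Z := tup(L,succ(L),succ(0)); substituting into the remaining equation gives: tup(succ(tup(0,tup(tup(L,succ(L),succ(0)),g(n),e),n)),3,tup(g(n),e,3)) = tup(Y1,3,L). Substituting into the earlier binding gives W := tup(0,tup(tup(L,succ(L),succ(0)),g(n),e),n).
Decompose tup/3: succ(tup(0,tup(tup(L,succ(L),succ(0)),g(n),e),n)) = Y1,  3 = 3,  tup(g(n),e,3) = L.
Bind Y1 := succ(tup(0,tup(tup(L,succ(L),succ(0)),g(n),e),n)); no other remaining equation mentions Y1.
Delete trivial equation 3 = 3.
Bind L := tup(g(n),e,3). Substituting into the earlier bindings gives W := tup(0,tup(tup(tup(g(n),e,3),succ(tup(g(n),e,3)),succ(0)),g(n),e),n), Z := tup(tup(g(n),e,3),succ(tup(g(n),e,3)),succ(0)), Y1 := succ(tup(0,tup(tup(tup(g(n),e,3),succ(tup(g(n),e,3)),succ(0)),g(n),e),n)).
MGU = { X -> g(n), W -> tup(0,tup(tup(tup(g(n),e,3),succ(tup(g(n),e,3)),succ(0)),g(n),e),n), Z -> tup(tup(g(n),e,3),succ(tup(g(n),e,3)),succ(0)), Y1 -> succ(tup(0,tup(tup(tup(g(n),e,3),succ(tup(g(n),e,3)),succ(0)),g(n),e),n)), L -> tup(g(n),e,3) }, so W -> tup(0,tup(tup(tup(g(n),e,3),succ(tup(g(n),e,3)),succ(0)),g(n),e),n).

tup(0,tup(tup(tup(g(n),e,3),succ(tup(g(n),e,3)),succ(0)),g(n),e),n)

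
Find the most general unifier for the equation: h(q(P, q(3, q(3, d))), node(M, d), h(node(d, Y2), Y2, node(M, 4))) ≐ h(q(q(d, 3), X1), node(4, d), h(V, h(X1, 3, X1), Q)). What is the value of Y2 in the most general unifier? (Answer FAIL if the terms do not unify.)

h(q(3, q(3, d)), 3, q(3, q(3, d)))

Decompose h/3: q(P, q(3, q(3, d))) ≐ q(q(d, 3), X1),  node(M, d) ≐ node(4, d),  h(node(d, Y2), Y2, node(M, 4)) ≐ h(V, h(X1, 3, X1), Q).
Decompose q/2: P ≐ q(d, 3),  q(3, q(3, d)) ≐ X1.
Bind P := q(d, 3); no other remaining equation mentions P.
Bind X1 := q(3, q(3, d)); substituting into the one remaining equation that mentions X1 gives: h(node(d, Y2), Y2, node(M, 4)) ≐ h(V, h(q(3, q(3, d)), 3, q(3, q(3, d))), Q).
Decompose node/2: M ≐ 4,  d ≐ d.
Bind M := 4; substituting into the one remaining equation that mentions M gives: h(node(d, Y2), Y2, node(4, 4)) ≐ h(V, h(q(3, q(3, d)), 3, q(3, q(3, d))), Q).
Delete trivial equation d ≐ d.
Decompose h/3: node(d, Y2) ≐ V,  Y2 ≐ h(q(3, q(3, d)), 3, q(3, q(3, d))),  node(4, 4) ≐ Q.
Bind V := node(d, Y2); no other remaining equation mentions V.
Bind Y2 := h(q(3, q(3, d)), 3, q(3, q(3, d))); no other remaining equation mentions Y2. Substituting into the earlier binding gives V := node(d, h(q(3, q(3, d)), 3, q(3, q(3, d)))).
Bind Q := node(4, 4).
MGU = { P := q(d, 3), X1 := q(3, q(3, d)), M := 4, V := node(d, h(q(3, q(3, d)), 3, q(3, q(3, d)))), Y2 := h(q(3, q(3, d)), 3, q(3, q(3, d))), Q := node(4, 4) }, so Y2 := h(q(3, q(3, d)), 3, q(3, q(3, d))).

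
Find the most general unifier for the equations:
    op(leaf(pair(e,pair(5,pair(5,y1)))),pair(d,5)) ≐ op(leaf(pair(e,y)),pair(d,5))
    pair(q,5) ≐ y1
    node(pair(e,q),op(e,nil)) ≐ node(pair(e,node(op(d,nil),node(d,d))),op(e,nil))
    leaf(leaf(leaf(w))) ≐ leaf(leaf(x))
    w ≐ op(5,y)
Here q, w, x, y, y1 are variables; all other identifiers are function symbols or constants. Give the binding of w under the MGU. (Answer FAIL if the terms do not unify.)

op(5,pair(5,pair(5,pair(node(op(d,nil),node(d,d)),5))))

Decompose op/2: leaf(pair(e,pair(5,pair(5,y1)))) ≐ leaf(pair(e,y)),  pair(d,5) ≐ pair(d,5).
Decompose leaf/1: pair(e,pair(5,pair(5,y1))) ≐ pair(e,y).
Decompose pair/2: e ≐ e,  pair(5,pair(5,y1)) ≐ y.
Delete trivial equation e ≐ e.
Bind y := pair(5,pair(5,y1)); substituting into the one remaining equation that mentions y gives: w ≐ op(5,pair(5,pair(5,y1))).
Delete trivial equation pair(d,5) ≐ pair(d,5).
Bind y1 := pair(q,5); substituting into the one remaining equation that mentions y1 gives: w ≐ op(5,pair(5,pair(5,pair(q,5)))). Substituting into the earlier binding gives y := pair(5,pair(5,pair(q,5))).
Decompose node/2: pair(e,q) ≐ pair(e,node(op(d,nil),node(d,d))),  op(e,nil) ≐ op(e,nil).
Decompose pair/2: e ≐ e,  q ≐ node(op(d,nil),node(d,d)).
Delete trivial equation e ≐ e.
Bind q := node(op(d,nil),node(d,d)); substituting into the one remaining equation that mentions q gives: w ≐ op(5,pair(5,pair(5,pair(node(op(d,nil),node(d,d)),5)))). Substituting into the earlier bindings gives y := pair(5,pair(5,pair(node(op(d,nil),node(d,d)),5))), y1 := pair(node(op(d,nil),node(d,d)),5).
Delete trivial equation op(e,nil) ≐ op(e,nil).
Decompose leaf/1: leaf(leaf(w)) ≐ leaf(x).
Decompose leaf/1: leaf(w) ≐ x.
Bind x := leaf(w); no other remaining equation mentions x.
Bind w := op(5,pair(5,pair(5,pair(node(op(d,nil),node(d,d)),5)))). Substituting into the earlier binding gives x := leaf(op(5,pair(5,pair(5,pair(node(op(d,nil),node(d,d)),5))))).
MGU = { y := pair(5,pair(5,pair(node(op(d,nil),node(d,d)),5))), y1 := pair(node(op(d,nil),node(d,d)),5), q := node(op(d,nil),node(d,d)), x := leaf(op(5,pair(5,pair(5,pair(node(op(d,nil),node(d,d)),5))))), w := op(5,pair(5,pair(5,pair(node(op(d,nil),node(d,d)),5)))) }, so w := op(5,pair(5,pair(5,pair(node(op(d,nil),node(d,d)),5)))).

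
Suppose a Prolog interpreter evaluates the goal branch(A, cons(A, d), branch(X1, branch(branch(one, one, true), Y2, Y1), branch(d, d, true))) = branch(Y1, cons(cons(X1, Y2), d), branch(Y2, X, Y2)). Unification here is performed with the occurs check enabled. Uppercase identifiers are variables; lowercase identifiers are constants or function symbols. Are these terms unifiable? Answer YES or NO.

Decompose branch/3: A = Y1,  cons(A, d) = cons(cons(X1, Y2), d),  branch(X1, branch(branch(one, one, true), Y2, Y1), branch(d, d, true)) = branch(Y2, X, Y2).
Bind A := Y1; substituting into the one remaining equation that mentions A gives: cons(Y1, d) = cons(cons(X1, Y2), d).
Decompose cons/2: Y1 = cons(X1, Y2),  d = d.
Bind Y1 := cons(X1, Y2); substituting into the one remaining equation that mentions Y1 gives: branch(X1, branch(branch(one, one, true), Y2, cons(X1, Y2)), branch(d, d, true)) = branch(Y2, X, Y2). Substituting into the earlier binding gives A := cons(X1, Y2).
Delete trivial equation d = d.
Decompose branch/3: X1 = Y2,  branch(branch(one, one, true), Y2, cons(X1, Y2)) = X,  branch(d, d, true) = Y2.
Bind X1 := Y2; substituting into the one remaining equation that mentions X1 gives: branch(branch(one, one, true), Y2, cons(Y2, Y2)) = X. Substituting into the earlier bindings gives A := cons(Y2, Y2), Y1 := cons(Y2, Y2).
Bind X := branch(branch(one, one, true), Y2, cons(Y2, Y2)); no other remaining equation mentions X.
Bind Y2 := branch(d, d, true). Substituting into the earlier bindings gives A := cons(branch(d, d, true), branch(d, d, true)), Y1 := cons(branch(d, d, true), branch(d, d, true)), X1 := branch(d, d, true), X := branch(branch(one, one, true), branch(d, d, true), cons(branch(d, d, true), branch(d, d, true))).
No equations remain and no clash or occurs-check failure arose, so a unifier exists.

YES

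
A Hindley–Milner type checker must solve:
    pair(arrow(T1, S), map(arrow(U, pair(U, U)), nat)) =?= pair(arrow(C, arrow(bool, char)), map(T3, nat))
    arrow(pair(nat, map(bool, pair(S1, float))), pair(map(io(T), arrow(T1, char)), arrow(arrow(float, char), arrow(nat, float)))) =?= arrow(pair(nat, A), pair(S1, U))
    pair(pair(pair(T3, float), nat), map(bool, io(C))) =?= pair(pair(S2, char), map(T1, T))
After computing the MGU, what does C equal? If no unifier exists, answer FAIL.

FAIL

Decompose pair/2: arrow(T1, S) =?= arrow(C, arrow(bool, char)),  map(arrow(U, pair(U, U)), nat) =?= map(T3, nat).
Decompose arrow/2: T1 =?= C,  S =?= arrow(bool, char).
Bind T1 := C; substituting into the 2 remaining equations that mention T1 gives: arrow(pair(nat, map(bool, pair(S1, float))), pair(map(io(T), arrow(C, char)), arrow(arrow(float, char), arrow(nat, float)))) =?= arrow(pair(nat, A), pair(S1, U)),  pair(pair(pair(T3, float), nat), map(bool, io(C))) =?= pair(pair(S2, char), map(C, T)).
Bind S := arrow(bool, char); no other remaining equation mentions S.
Decompose map/2: arrow(U, pair(U, U)) =?= T3,  nat =?= nat.
Bind T3 := arrow(U, pair(U, U)); substituting into the one remaining equation that mentions T3 gives: pair(pair(pair(arrow(U, pair(U, U)), float), nat), map(bool, io(C))) =?= pair(pair(S2, char), map(C, T)).
Delete trivial equation nat =?= nat.
Decompose arrow/2: pair(nat, map(bool, pair(S1, float))) =?= pair(nat, A),  pair(map(io(T), arrow(C, char)), arrow(arrow(float, char), arrow(nat, float))) =?= pair(S1, U).
Decompose pair/2: nat =?= nat,  map(bool, pair(S1, float)) =?= A.
Delete trivial equation nat =?= nat.
Bind A := map(bool, pair(S1, float)); no other remaining equation mentions A.
Decompose pair/2: map(io(T), arrow(C, char)) =?= S1,  arrow(arrow(float, char), arrow(nat, float)) =?= U.
Bind S1 := map(io(T), arrow(C, char)); no other remaining equation mentions S1. Substituting into the earlier binding gives A := map(bool, pair(map(io(T), arrow(C, char)), float)).
Bind U := arrow(arrow(float, char), arrow(nat, float)); substituting into the remaining equation gives: pair(pair(pair(arrow(arrow(arrow(float, char), arrow(nat, float)), pair(arrow(arrow(float, char), arrow(nat, float)), arrow(arrow(float, char), arrow(nat, float)))), float), nat), map(bool, io(C))) =?= pair(pair(S2, char), map(C, T)). Substituting into the earlier binding gives T3 := arrow(arrow(arrow(float, char), arrow(nat, float)), pair(arrow(arrow(float, char), arrow(nat, float)), arrow(arrow(float, char), arrow(nat, float)))).
Decompose pair/2: pair(pair(arrow(arrow(arrow(float, char), arrow(nat, float)), pair(arrow(arrow(float, char), arrow(nat, float)), arrow(arrow(float, char), arrow(nat, float)))), float), nat) =?= pair(S2, char),  map(bool, io(C)) =?= map(C, T).
Decompose pair/2: pair(arrow(arrow(arrow(float, char), arrow(nat, float)), pair(arrow(arrow(float, char), arrow(nat, float)), arrow(arrow(float, char), arrow(nat, float)))), float) =?= S2,  nat =?= char.
Bind S2 := pair(arrow(arrow(arrow(float, char), arrow(nat, float)), pair(arrow(arrow(float, char), arrow(nat, float)), arrow(arrow(float, char), arrow(nat, float)))), float); no other remaining equation mentions S2.
Clash: constants nat and char differ; no unifier exists.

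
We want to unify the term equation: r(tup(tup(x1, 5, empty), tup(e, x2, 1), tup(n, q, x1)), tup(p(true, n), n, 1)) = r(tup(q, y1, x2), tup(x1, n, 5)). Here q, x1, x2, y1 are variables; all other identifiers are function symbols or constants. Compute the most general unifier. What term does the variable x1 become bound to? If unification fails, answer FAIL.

FAIL

Decompose r/2: tup(tup(x1, 5, empty), tup(e, x2, 1), tup(n, q, x1)) = tup(q, y1, x2),  tup(p(true, n), n, 1) = tup(x1, n, 5).
Decompose tup/3: tup(x1, 5, empty) = q,  tup(e, x2, 1) = y1,  tup(n, q, x1) = x2.
Bind q := tup(x1, 5, empty); substituting into the one remaining equation that mentions q gives: tup(n, tup(x1, 5, empty), x1) = x2.
Bind y1 := tup(e, x2, 1); no other remaining equation mentions y1.
Bind x2 := tup(n, tup(x1, 5, empty), x1); no other remaining equation mentions x2. Substituting into the earlier binding gives y1 := tup(e, tup(n, tup(x1, 5, empty), x1), 1).
Decompose tup/3: p(true, n) = x1,  n = n,  1 = 5.
Bind x1 := p(true, n); no other remaining equation mentions x1. Substituting into the earlier bindings gives q := tup(p(true, n), 5, empty), y1 := tup(e, tup(n, tup(p(true, n), 5, empty), p(true, n)), 1), x2 := tup(n, tup(p(true, n), 5, empty), p(true, n)).
Delete trivial equation n = n.
Clash: constants 1 and 5 differ; no unifier exists.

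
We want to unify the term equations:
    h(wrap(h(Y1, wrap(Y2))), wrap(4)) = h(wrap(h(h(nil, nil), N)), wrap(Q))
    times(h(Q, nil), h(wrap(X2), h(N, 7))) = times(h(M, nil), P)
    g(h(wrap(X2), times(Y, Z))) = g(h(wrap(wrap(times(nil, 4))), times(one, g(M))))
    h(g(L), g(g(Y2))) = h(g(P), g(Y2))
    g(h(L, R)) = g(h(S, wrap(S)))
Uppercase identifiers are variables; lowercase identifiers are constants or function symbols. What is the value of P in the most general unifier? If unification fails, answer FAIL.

FAIL

Decompose h/2: wrap(h(Y1, wrap(Y2))) = wrap(h(h(nil, nil), N)),  wrap(4) = wrap(Q).
Decompose wrap/1: h(Y1, wrap(Y2)) = h(h(nil, nil), N).
Decompose h/2: Y1 = h(nil, nil),  wrap(Y2) = N.
Bind Y1 := h(nil, nil); no other remaining equation mentions Y1.
Bind N := wrap(Y2); substituting into the one remaining equation that mentions N gives: times(h(Q, nil), h(wrap(X2), h(wrap(Y2), 7))) = times(h(M, nil), P).
Decompose wrap/1: 4 = Q.
Bind Q := 4; substituting into the one remaining equation that mentions Q gives: times(h(4, nil), h(wrap(X2), h(wrap(Y2), 7))) = times(h(M, nil), P).
Decompose times/2: h(4, nil) = h(M, nil),  h(wrap(X2), h(wrap(Y2), 7)) = P.
Decompose h/2: 4 = M,  nil = nil.
Bind M := 4; substituting into the one remaining equation that mentions M gives: g(h(wrap(X2), times(Y, Z))) = g(h(wrap(wrap(times(nil, 4))), times(one, g(4)))).
Delete trivial equation nil = nil.
Bind P := h(wrap(X2), h(wrap(Y2), 7)); substituting into the one remaining equation that mentions P gives: h(g(L), g(g(Y2))) = h(g(h(wrap(X2), h(wrap(Y2), 7))), g(Y2)).
Decompose g/1: h(wrap(X2), times(Y, Z)) = h(wrap(wrap(times(nil, 4))), times(one, g(4))).
Decompose h/2: wrap(X2) = wrap(wrap(times(nil, 4))),  times(Y, Z) = times(one, g(4)).
Decompose wrap/1: X2 = wrap(times(nil, 4)).
Bind X2 := wrap(times(nil, 4)); substituting into the one remaining equation that mentions X2 gives: h(g(L), g(g(Y2))) = h(g(h(wrap(wrap(times(nil, 4))), h(wrap(Y2), 7))), g(Y2)). Substituting into the earlier binding gives P := h(wrap(wrap(times(nil, 4))), h(wrap(Y2), 7)).
Decompose times/2: Y = one,  Z = g(4).
Bind Y := one; no other remaining equation mentions Y.
Bind Z := g(4); no other remaining equation mentions Z.
Decompose h/2: g(L) = g(h(wrap(wrap(times(nil, 4))), h(wrap(Y2), 7))),  g(g(Y2)) = g(Y2).
Decompose g/1: L = h(wrap(wrap(times(nil, 4))), h(wrap(Y2), 7)).
Bind L := h(wrap(wrap(times(nil, 4))), h(wrap(Y2), 7)); substituting into the one remaining equation that mentions L gives: g(h(h(wrap(wrap(times(nil, 4))), h(wrap(Y2), 7)), R)) = g(h(S, wrap(S))).
Decompose g/1: g(Y2) = Y2.
Occurs check fails: Y2 occurs in g(Y2); the equation Y2 = g(Y2) has no finite solution.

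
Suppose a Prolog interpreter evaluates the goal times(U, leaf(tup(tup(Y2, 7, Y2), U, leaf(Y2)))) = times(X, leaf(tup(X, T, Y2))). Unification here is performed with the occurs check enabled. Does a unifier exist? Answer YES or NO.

NO

Decompose times/2: U = X,  leaf(tup(tup(Y2, 7, Y2), U, leaf(Y2))) = leaf(tup(X, T, Y2)).
Bind U := X; substituting into the remaining equation gives: leaf(tup(tup(Y2, 7, Y2), X, leaf(Y2))) = leaf(tup(X, T, Y2)).
Decompose leaf/1: tup(tup(Y2, 7, Y2), X, leaf(Y2)) = tup(X, T, Y2).
Decompose tup/3: tup(Y2, 7, Y2) = X,  X = T,  leaf(Y2) = Y2.
Bind X := tup(Y2, 7, Y2); substituting into the one remaining equation that mentions X gives: tup(Y2, 7, Y2) = T. Substituting into the earlier binding gives U := tup(Y2, 7, Y2).
Bind T := tup(Y2, 7, Y2); no other remaining equation mentions T.
Occurs check fails: Y2 occurs in leaf(Y2); the equation Y2 = leaf(Y2) has no finite solution.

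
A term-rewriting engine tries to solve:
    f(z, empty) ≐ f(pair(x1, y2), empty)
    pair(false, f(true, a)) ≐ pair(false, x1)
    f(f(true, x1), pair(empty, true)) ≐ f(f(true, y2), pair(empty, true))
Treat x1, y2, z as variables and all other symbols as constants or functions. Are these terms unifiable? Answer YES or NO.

Decompose f/2: z ≐ pair(x1, y2),  empty ≐ empty.
Bind z := pair(x1, y2); no other remaining equation mentions z.
Delete trivial equation empty ≐ empty.
Decompose pair/2: false ≐ false,  f(true, a) ≐ x1.
Delete trivial equation false ≐ false.
Bind x1 := f(true, a); substituting into the remaining equation gives: f(f(true, f(true, a)), pair(empty, true)) ≐ f(f(true, y2), pair(empty, true)). Substituting into the earlier binding gives z := pair(f(true, a), y2).
Decompose f/2: f(true, f(true, a)) ≐ f(true, y2),  pair(empty, true) ≐ pair(empty, true).
Decompose f/2: true ≐ true,  f(true, a) ≐ y2.
Delete trivial equation true ≐ true.
Bind y2 := f(true, a); no other remaining equation mentions y2. Substituting into the earlier binding gives z := pair(f(true, a), f(true, a)).
Delete trivial equation pair(empty, true) ≐ pair(empty, true).
No equations remain and no clash or occurs-check failure arose, so a unifier exists.

YES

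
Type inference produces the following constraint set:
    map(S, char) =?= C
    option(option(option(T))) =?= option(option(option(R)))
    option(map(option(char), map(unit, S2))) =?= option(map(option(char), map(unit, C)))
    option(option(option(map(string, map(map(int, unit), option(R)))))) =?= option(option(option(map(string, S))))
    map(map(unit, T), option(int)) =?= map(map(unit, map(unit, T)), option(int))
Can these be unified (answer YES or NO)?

NO

Bind C := map(S, char); substituting into the one remaining equation that mentions C gives: option(map(option(char), map(unit, S2))) =?= option(map(option(char), map(unit, map(S, char)))).
Decompose option/1: option(option(T)) =?= option(option(R)).
Decompose option/1: option(T) =?= option(R).
Decompose option/1: T =?= R.
Bind T := R; substituting into the one remaining equation that mentions T gives: map(map(unit, R), option(int)) =?= map(map(unit, map(unit, R)), option(int)).
Decompose option/1: map(option(char), map(unit, S2)) =?= map(option(char), map(unit, map(S, char))).
Decompose map/2: option(char) =?= option(char),  map(unit, S2) =?= map(unit, map(S, char)).
Delete trivial equation option(char) =?= option(char).
Decompose map/2: unit =?= unit,  S2 =?= map(S, char).
Delete trivial equation unit =?= unit.
Bind S2 := map(S, char); no other remaining equation mentions S2.
Decompose option/1: option(option(map(string, map(map(int, unit), option(R))))) =?= option(option(map(string, S))).
Decompose option/1: option(map(string, map(map(int, unit), option(R)))) =?= option(map(string, S)).
Decompose option/1: map(string, map(map(int, unit), option(R))) =?= map(string, S).
Decompose map/2: string =?= string,  map(map(int, unit), option(R)) =?= S.
Delete trivial equation string =?= string.
Bind S := map(map(int, unit), option(R)); no other remaining equation mentions S. Substituting into the earlier bindings gives C := map(map(map(int, unit), option(R)), char), S2 := map(map(map(int, unit), option(R)), char).
Decompose map/2: map(unit, R) =?= map(unit, map(unit, R)),  option(int) =?= option(int).
Decompose map/2: unit =?= unit,  R =?= map(unit, R).
Delete trivial equation unit =?= unit.
Occurs check fails: R occurs in map(unit, R); the equation R =?= map(unit, R) has no finite solution.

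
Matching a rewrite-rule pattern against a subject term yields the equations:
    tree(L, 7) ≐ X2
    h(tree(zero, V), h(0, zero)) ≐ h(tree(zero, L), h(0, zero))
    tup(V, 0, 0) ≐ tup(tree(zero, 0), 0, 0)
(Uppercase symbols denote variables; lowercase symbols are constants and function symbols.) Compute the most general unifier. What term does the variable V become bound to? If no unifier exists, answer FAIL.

Bind X2 := tree(L, 7); no other remaining equation mentions X2.
Decompose h/2: tree(zero, V) ≐ tree(zero, L),  h(0, zero) ≐ h(0, zero).
Decompose tree/2: zero ≐ zero,  V ≐ L.
Delete trivial equation zero ≐ zero.
Bind V := L; substituting into the one remaining equation that mentions V gives: tup(L, 0, 0) ≐ tup(tree(zero, 0), 0, 0).
Delete trivial equation h(0, zero) ≐ h(0, zero).
Decompose tup/3: L ≐ tree(zero, 0),  0 ≐ 0,  0 ≐ 0.
Bind L := tree(zero, 0); no other remaining equation mentions L. Substituting into the earlier bindings gives X2 := tree(tree(zero, 0), 7), V := tree(zero, 0).
Delete trivial equation 0 ≐ 0.
Delete trivial equation 0 ≐ 0.
MGU = { X2 -> tree(tree(zero, 0), 7), V -> tree(zero, 0), L -> tree(zero, 0) }, so V -> tree(zero, 0).

tree(zero, 0)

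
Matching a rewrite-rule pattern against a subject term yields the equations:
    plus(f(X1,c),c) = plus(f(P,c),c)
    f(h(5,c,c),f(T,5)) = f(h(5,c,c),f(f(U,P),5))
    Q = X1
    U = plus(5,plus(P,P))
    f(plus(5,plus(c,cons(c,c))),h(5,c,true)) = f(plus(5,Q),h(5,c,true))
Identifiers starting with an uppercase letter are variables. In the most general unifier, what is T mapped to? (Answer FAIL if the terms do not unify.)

f(plus(5,plus(plus(c,cons(c,c)),plus(c,cons(c,c)))),plus(c,cons(c,c)))

Decompose plus/2: f(X1,c) = f(P,c),  c = c.
Decompose f/2: X1 = P,  c = c.
Bind X1 := P; substituting into the one remaining equation that mentions X1 gives: Q = P.
Delete trivial equation c = c.
Delete trivial equation c = c.
Decompose f/2: h(5,c,c) = h(5,c,c),  f(T,5) = f(f(U,P),5).
Delete trivial equation h(5,c,c) = h(5,c,c).
Decompose f/2: T = f(U,P),  5 = 5.
Bind T := f(U,P); no other remaining equation mentions T.
Delete trivial equation 5 = 5.
Bind Q := P; substituting into the one remaining equation that mentions Q gives: f(plus(5,plus(c,cons(c,c))),h(5,c,true)) = f(plus(5,P),h(5,c,true)).
Bind U := plus(5,plus(P,P)); no other remaining equation mentions U. Substituting into the earlier binding gives T := f(plus(5,plus(P,P)),P).
Decompose f/2: plus(5,plus(c,cons(c,c))) = plus(5,P),  h(5,c,true) = h(5,c,true).
Decompose plus/2: 5 = 5,  plus(c,cons(c,c)) = P.
Delete trivial equation 5 = 5.
Bind P := plus(c,cons(c,c)); no other remaining equation mentions P. Substituting into the earlier bindings gives X1 := plus(c,cons(c,c)), T := f(plus(5,plus(plus(c,cons(c,c)),plus(c,cons(c,c)))),plus(c,cons(c,c))), Q := plus(c,cons(c,c)), U := plus(5,plus(plus(c,cons(c,c)),plus(c,cons(c,c)))).
Delete trivial equation h(5,c,true) = h(5,c,true).
MGU = { X1 -> plus(c,cons(c,c)), T -> f(plus(5,plus(plus(c,cons(c,c)),plus(c,cons(c,c)))),plus(c,cons(c,c))), Q -> plus(c,cons(c,c)), U -> plus(5,plus(plus(c,cons(c,c)),plus(c,cons(c,c)))), P -> plus(c,cons(c,c)) }, so T -> f(plus(5,plus(plus(c,cons(c,c)),plus(c,cons(c,c)))),plus(c,cons(c,c))).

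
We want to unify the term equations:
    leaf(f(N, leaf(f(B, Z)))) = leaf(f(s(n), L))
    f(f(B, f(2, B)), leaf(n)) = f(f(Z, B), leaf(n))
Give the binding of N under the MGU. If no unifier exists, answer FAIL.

FAIL

Decompose leaf/1: f(N, leaf(f(B, Z))) = f(s(n), L).
Decompose f/2: N = s(n),  leaf(f(B, Z)) = L.
Bind N := s(n); no other remaining equation mentions N.
Bind L := leaf(f(B, Z)); no other remaining equation mentions L.
Decompose f/2: f(B, f(2, B)) = f(Z, B),  leaf(n) = leaf(n).
Decompose f/2: B = Z,  f(2, B) = B.
Bind B := Z; substituting into the one remaining equation that mentions B gives: f(2, Z) = Z. Substituting into the earlier binding gives L := leaf(f(Z, Z)).
Occurs check fails: Z occurs in f(2, Z); the equation Z = f(2, Z) has no finite solution.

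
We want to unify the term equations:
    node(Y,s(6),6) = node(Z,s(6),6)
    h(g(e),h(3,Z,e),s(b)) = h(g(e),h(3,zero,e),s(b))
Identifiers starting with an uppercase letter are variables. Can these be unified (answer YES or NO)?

YES

Decompose node/3: Y = Z,  s(6) = s(6),  6 = 6.
Bind Y := Z; no other remaining equation mentions Y.
Delete trivial equation s(6) = s(6).
Delete trivial equation 6 = 6.
Decompose h/3: g(e) = g(e),  h(3,Z,e) = h(3,zero,e),  s(b) = s(b).
Delete trivial equation g(e) = g(e).
Decompose h/3: 3 = 3,  Z = zero,  e = e.
Delete trivial equation 3 = 3.
Bind Z := zero; no other remaining equation mentions Z. Substituting into the earlier binding gives Y := zero.
Delete trivial equation e = e.
Delete trivial equation s(b) = s(b).
No equations remain and no clash or occurs-check failure arose, so a unifier exists.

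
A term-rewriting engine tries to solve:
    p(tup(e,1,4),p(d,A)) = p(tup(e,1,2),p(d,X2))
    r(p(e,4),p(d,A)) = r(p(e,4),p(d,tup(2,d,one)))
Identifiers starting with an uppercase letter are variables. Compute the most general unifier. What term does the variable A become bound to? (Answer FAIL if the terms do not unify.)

Decompose p/2: tup(e,1,4) = tup(e,1,2),  p(d,A) = p(d,X2).
Decompose tup/3: e = e,  1 = 1,  4 = 2.
Delete trivial equation e = e.
Delete trivial equation 1 = 1.
Clash: constants 4 and 2 differ; no unifier exists.

FAIL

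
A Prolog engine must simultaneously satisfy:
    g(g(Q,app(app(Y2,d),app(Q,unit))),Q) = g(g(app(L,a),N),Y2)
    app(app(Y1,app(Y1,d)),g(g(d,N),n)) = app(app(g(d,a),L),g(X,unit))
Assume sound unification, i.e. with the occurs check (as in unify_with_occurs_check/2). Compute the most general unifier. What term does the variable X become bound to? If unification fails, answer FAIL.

Decompose g/2: g(Q,app(app(Y2,d),app(Q,unit))) = g(app(L,a),N),  Q = Y2.
Decompose g/2: Q = app(L,a),  app(app(Y2,d),app(Q,unit)) = N.
Bind Q := app(L,a); substituting into the 2 remaining equations that mention Q gives: app(app(Y2,d),app(app(L,a),unit)) = N,  app(L,a) = Y2.
Bind N := app(app(Y2,d),app(app(L,a),unit)); substituting into the one remaining equation that mentions N gives: app(app(Y1,app(Y1,d)),g(g(d,app(app(Y2,d),app(app(L,a),unit))),n)) = app(app(g(d,a),L),g(X,unit)).
Bind Y2 := app(L,a); substituting into the remaining equation gives: app(app(Y1,app(Y1,d)),g(g(d,app(app(app(L,a),d),app(app(L,a),unit))),n)) = app(app(g(d,a),L),g(X,unit)). Substituting into the earlier binding gives N := app(app(app(L,a),d),app(app(L,a),unit)).
Decompose app/2: app(Y1,app(Y1,d)) = app(g(d,a),L),  g(g(d,app(app(app(L,a),d),app(app(L,a),unit))),n) = g(X,unit).
Decompose app/2: Y1 = g(d,a),  app(Y1,d) = L.
Bind Y1 := g(d,a); substituting into the one remaining equation that mentions Y1 gives: app(g(d,a),d) = L.
Bind L := app(g(d,a),d); substituting into the remaining equation gives: g(g(d,app(app(app(app(g(d,a),d),a),d),app(app(app(g(d,a),d),a),unit))),n) = g(X,unit). Substituting into the earlier bindings gives Q := app(app(g(d,a),d),a), N := app(app(app(app(g(d,a),d),a),d),app(app(app(g(d,a),d),a),unit)), Y2 := app(app(g(d,a),d),a).
Decompose g/2: g(d,app(app(app(app(g(d,a),d),a),d),app(app(app(g(d,a),d),a),unit))) = X,  n = unit.
Bind X := g(d,app(app(app(app(g(d,a),d),a),d),app(app(app(g(d,a),d),a),unit))); no other remaining equation mentions X.
Clash: constants n and unit differ; no unifier exists.

FAIL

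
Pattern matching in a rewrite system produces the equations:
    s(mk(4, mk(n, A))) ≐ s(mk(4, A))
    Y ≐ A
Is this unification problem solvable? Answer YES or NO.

Decompose s/1: mk(4, mk(n, A)) ≐ mk(4, A).
Decompose mk/2: 4 ≐ 4,  mk(n, A) ≐ A.
Delete trivial equation 4 ≐ 4.
Occurs check fails: A occurs in mk(n, A); the equation A ≐ mk(n, A) has no finite solution.

NO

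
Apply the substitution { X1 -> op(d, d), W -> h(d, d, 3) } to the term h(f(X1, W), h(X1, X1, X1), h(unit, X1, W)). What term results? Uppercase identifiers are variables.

Replace each occurrence of X1 with op(d, d).
Replace each occurrence of W with h(d, d, 3).
Result: h(f(op(d, d), h(d, d, 3)), h(op(d, d), op(d, d), op(d, d)), h(unit, op(d, d), h(d, d, 3))).

h(f(op(d, d), h(d, d, 3)), h(op(d, d), op(d, d), op(d, d)), h(unit, op(d, d), h(d, d, 3)))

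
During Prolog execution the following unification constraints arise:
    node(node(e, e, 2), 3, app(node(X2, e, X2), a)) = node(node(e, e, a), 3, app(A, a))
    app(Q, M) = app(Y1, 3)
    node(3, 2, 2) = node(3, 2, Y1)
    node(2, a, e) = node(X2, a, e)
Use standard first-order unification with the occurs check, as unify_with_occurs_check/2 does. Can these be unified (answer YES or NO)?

NO

Decompose node/3: node(e, e, 2) = node(e, e, a),  3 = 3,  app(node(X2, e, X2), a) = app(A, a).
Decompose node/3: e = e,  e = e,  2 = a.
Delete trivial equation e = e.
Delete trivial equation e = e.
Clash: constants 2 and a differ; no unifier exists.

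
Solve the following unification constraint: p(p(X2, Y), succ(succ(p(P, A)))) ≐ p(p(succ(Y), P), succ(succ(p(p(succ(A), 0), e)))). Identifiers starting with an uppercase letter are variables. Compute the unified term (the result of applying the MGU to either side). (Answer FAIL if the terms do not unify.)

Decompose p/2: p(X2, Y) ≐ p(succ(Y), P),  succ(succ(p(P, A))) ≐ succ(succ(p(p(succ(A), 0), e))).
Decompose p/2: X2 ≐ succ(Y),  Y ≐ P.
Bind X2 := succ(Y); no other remaining equation mentions X2.
Bind Y := P; no other remaining equation mentions Y. Substituting into the earlier binding gives X2 := succ(P).
Decompose succ/1: succ(p(P, A)) ≐ succ(p(p(succ(A), 0), e)).
Decompose succ/1: p(P, A) ≐ p(p(succ(A), 0), e).
Decompose p/2: P ≐ p(succ(A), 0),  A ≐ e.
Bind P := p(succ(A), 0); no other remaining equation mentions P. Substituting into the earlier bindings gives X2 := succ(p(succ(A), 0)), Y := p(succ(A), 0).
Bind A := e. Substituting into the earlier bindings gives X2 := succ(p(succ(e), 0)), Y := p(succ(e), 0), P := p(succ(e), 0).
Applying the MGU to either side gives p(p(succ(p(succ(e), 0)), p(succ(e), 0)), succ(succ(p(p(succ(e), 0), e)))).

p(p(succ(p(succ(e), 0)), p(succ(e), 0)), succ(succ(p(p(succ(e), 0), e))))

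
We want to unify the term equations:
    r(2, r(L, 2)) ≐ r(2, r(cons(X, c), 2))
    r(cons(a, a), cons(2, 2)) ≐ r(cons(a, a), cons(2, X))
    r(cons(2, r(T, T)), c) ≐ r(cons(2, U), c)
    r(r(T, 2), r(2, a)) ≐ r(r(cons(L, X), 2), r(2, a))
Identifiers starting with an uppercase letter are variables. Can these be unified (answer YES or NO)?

Decompose r/2: 2 ≐ 2,  r(L, 2) ≐ r(cons(X, c), 2).
Delete trivial equation 2 ≐ 2.
Decompose r/2: L ≐ cons(X, c),  2 ≐ 2.
Bind L := cons(X, c); substituting into the one remaining equation that mentions L gives: r(r(T, 2), r(2, a)) ≐ r(r(cons(cons(X, c), X), 2), r(2, a)).
Delete trivial equation 2 ≐ 2.
Decompose r/2: cons(a, a) ≐ cons(a, a),  cons(2, 2) ≐ cons(2, X).
Delete trivial equation cons(a, a) ≐ cons(a, a).
Decompose cons/2: 2 ≐ 2,  2 ≐ X.
Delete trivial equation 2 ≐ 2.
Bind X := 2; substituting into the one remaining equation that mentions X gives: r(r(T, 2), r(2, a)) ≐ r(r(cons(cons(2, c), 2), 2), r(2, a)). Substituting into the earlier binding gives L := cons(2, c).
Decompose r/2: cons(2, r(T, T)) ≐ cons(2, U),  c ≐ c.
Decompose cons/2: 2 ≐ 2,  r(T, T) ≐ U.
Delete trivial equation 2 ≐ 2.
Bind U := r(T, T); no other remaining equation mentions U.
Delete trivial equation c ≐ c.
Decompose r/2: r(T, 2) ≐ r(cons(cons(2, c), 2), 2),  r(2, a) ≐ r(2, a).
Decompose r/2: T ≐ cons(cons(2, c), 2),  2 ≐ 2.
Bind T := cons(cons(2, c), 2); no other remaining equation mentions T. Substituting into the earlier binding gives U := r(cons(cons(2, c), 2), cons(cons(2, c), 2)).
Delete trivial equation 2 ≐ 2.
Delete trivial equation r(2, a) ≐ r(2, a).
No equations remain and no clash or occurs-check failure arose, so a unifier exists.

YES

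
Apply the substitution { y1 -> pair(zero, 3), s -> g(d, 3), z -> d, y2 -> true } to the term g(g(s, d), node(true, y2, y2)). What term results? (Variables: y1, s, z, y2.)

g(g(g(d, 3), d), node(true, true, true))

Replace each occurrence of s with g(d, 3).
Replace each occurrence of y2 with true.
Result: g(g(g(d, 3), d), node(true, true, true)).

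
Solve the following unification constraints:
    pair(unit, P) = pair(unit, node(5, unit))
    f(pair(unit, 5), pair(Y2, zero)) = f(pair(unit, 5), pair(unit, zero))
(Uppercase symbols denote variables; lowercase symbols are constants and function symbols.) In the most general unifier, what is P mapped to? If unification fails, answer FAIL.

Decompose pair/2: unit = unit,  P = node(5, unit).
Delete trivial equation unit = unit.
Bind P := node(5, unit); no other remaining equation mentions P.
Decompose f/2: pair(unit, 5) = pair(unit, 5),  pair(Y2, zero) = pair(unit, zero).
Delete trivial equation pair(unit, 5) = pair(unit, 5).
Decompose pair/2: Y2 = unit,  zero = zero.
Bind Y2 := unit; no other remaining equation mentions Y2.
Delete trivial equation zero = zero.
MGU = { P ↦ node(5, unit), Y2 ↦ unit }, so P ↦ node(5, unit).

node(5, unit)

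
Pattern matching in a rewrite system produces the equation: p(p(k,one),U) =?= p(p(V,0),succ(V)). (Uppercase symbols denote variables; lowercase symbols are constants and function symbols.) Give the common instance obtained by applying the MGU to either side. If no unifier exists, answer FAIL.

FAIL

Decompose p/2: p(k,one) =?= p(V,0),  U =?= succ(V).
Decompose p/2: k =?= V,  one =?= 0.
Bind V := k; substituting into the one remaining equation that mentions V gives: U =?= succ(k).
Clash: constants one and 0 differ; no unifier exists.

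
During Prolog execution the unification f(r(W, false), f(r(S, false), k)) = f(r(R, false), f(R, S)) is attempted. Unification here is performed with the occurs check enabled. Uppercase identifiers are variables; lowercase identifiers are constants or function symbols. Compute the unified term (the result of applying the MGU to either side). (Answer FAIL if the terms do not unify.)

Decompose f/2: r(W, false) = r(R, false),  f(r(S, false), k) = f(R, S).
Decompose r/2: W = R,  false = false.
Bind W := R; no other remaining equation mentions W.
Delete trivial equation false = false.
Decompose f/2: r(S, false) = R,  k = S.
Bind R := r(S, false); no other remaining equation mentions R. Substituting into the earlier binding gives W := r(S, false).
Bind S := k. Substituting into the earlier bindings gives W := r(k, false), R := r(k, false).
Applying the MGU to either side gives f(r(r(k, false), false), f(r(k, false), k)).

f(r(r(k, false), false), f(r(k, false), k))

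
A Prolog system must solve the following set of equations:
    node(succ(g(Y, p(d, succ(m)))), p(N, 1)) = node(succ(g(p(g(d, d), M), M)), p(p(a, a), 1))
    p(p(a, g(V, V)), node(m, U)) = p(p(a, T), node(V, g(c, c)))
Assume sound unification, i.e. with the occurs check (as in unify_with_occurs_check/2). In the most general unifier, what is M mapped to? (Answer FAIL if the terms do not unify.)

Decompose node/2: succ(g(Y, p(d, succ(m)))) = succ(g(p(g(d, d), M), M)),  p(N, 1) = p(p(a, a), 1).
Decompose succ/1: g(Y, p(d, succ(m))) = g(p(g(d, d), M), M).
Decompose g/2: Y = p(g(d, d), M),  p(d, succ(m)) = M.
Bind Y := p(g(d, d), M); no other remaining equation mentions Y.
Bind M := p(d, succ(m)); no other remaining equation mentions M. Substituting into the earlier binding gives Y := p(g(d, d), p(d, succ(m))).
Decompose p/2: N = p(a, a),  1 = 1.
Bind N := p(a, a); no other remaining equation mentions N.
Delete trivial equation 1 = 1.
Decompose p/2: p(a, g(V, V)) = p(a, T),  node(m, U) = node(V, g(c, c)).
Decompose p/2: a = a,  g(V, V) = T.
Delete trivial equation a = a.
Bind T := g(V, V); no other remaining equation mentions T.
Decompose node/2: m = V,  U = g(c, c).
Bind V := m; no other remaining equation mentions V. Substituting into the earlier binding gives T := g(m, m).
Bind U := g(c, c).
MGU = { Y ↦ p(g(d, d), p(d, succ(m))), M ↦ p(d, succ(m)), N ↦ p(a, a), T ↦ g(m, m), V ↦ m, U ↦ g(c, c) }, so M ↦ p(d, succ(m)).

p(d, succ(m))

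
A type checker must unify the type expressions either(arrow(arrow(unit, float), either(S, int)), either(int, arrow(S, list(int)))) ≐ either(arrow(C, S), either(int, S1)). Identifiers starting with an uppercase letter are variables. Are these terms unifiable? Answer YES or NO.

NO

Decompose either/2: arrow(arrow(unit, float), either(S, int)) ≐ arrow(C, S),  either(int, arrow(S, list(int))) ≐ either(int, S1).
Decompose arrow/2: arrow(unit, float) ≐ C,  either(S, int) ≐ S.
Bind C := arrow(unit, float); no other remaining equation mentions C.
Occurs check fails: S occurs in either(S, int); the equation S ≐ either(S, int) has no finite solution.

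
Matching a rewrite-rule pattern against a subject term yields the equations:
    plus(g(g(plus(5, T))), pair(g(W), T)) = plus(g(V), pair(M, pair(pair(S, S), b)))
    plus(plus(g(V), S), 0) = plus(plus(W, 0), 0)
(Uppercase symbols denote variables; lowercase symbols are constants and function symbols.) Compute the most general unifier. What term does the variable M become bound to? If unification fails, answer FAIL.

Decompose plus/2: g(g(plus(5, T))) = g(V),  pair(g(W), T) = pair(M, pair(pair(S, S), b)).
Decompose g/1: g(plus(5, T)) = V.
Bind V := g(plus(5, T)); substituting into the one remaining equation that mentions V gives: plus(plus(g(g(plus(5, T))), S), 0) = plus(plus(W, 0), 0).
Decompose pair/2: g(W) = M,  T = pair(pair(S, S), b).
Bind M := g(W); no other remaining equation mentions M.
Bind T := pair(pair(S, S), b); substituting into the remaining equation gives: plus(plus(g(g(plus(5, pair(pair(S, S), b)))), S), 0) = plus(plus(W, 0), 0). Substituting into the earlier binding gives V := g(plus(5, pair(pair(S, S), b))).
Decompose plus/2: plus(g(g(plus(5, pair(pair(S, S), b)))), S) = plus(W, 0),  0 = 0.
Decompose plus/2: g(g(plus(5, pair(pair(S, S), b)))) = W,  S = 0.
Bind W := g(g(plus(5, pair(pair(S, S), b)))); no other remaining equation mentions W. Substituting into the earlier binding gives M := g(g(g(plus(5, pair(pair(S, S), b))))).
Bind S := 0; no other remaining equation mentions S. Substituting into the earlier bindings gives V := g(plus(5, pair(pair(0, 0), b))), M := g(g(g(plus(5, pair(pair(0, 0), b))))), T := pair(pair(0, 0), b), W := g(g(plus(5, pair(pair(0, 0), b)))).
Delete trivial equation 0 = 0.
MGU = { V ↦ g(plus(5, pair(pair(0, 0), b))), M ↦ g(g(g(plus(5, pair(pair(0, 0), b))))), T ↦ pair(pair(0, 0), b), W ↦ g(g(plus(5, pair(pair(0, 0), b)))), S ↦ 0 }, so M ↦ g(g(g(plus(5, pair(pair(0, 0), b))))).

g(g(g(plus(5, pair(pair(0, 0), b)))))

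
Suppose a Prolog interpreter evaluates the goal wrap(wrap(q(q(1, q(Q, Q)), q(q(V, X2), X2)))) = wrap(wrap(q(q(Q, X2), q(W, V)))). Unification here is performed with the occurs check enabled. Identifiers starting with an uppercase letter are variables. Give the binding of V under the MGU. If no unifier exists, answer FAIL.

Decompose wrap/1: wrap(q(q(1, q(Q, Q)), q(q(V, X2), X2))) = wrap(q(q(Q, X2), q(W, V))).
Decompose wrap/1: q(q(1, q(Q, Q)), q(q(V, X2), X2)) = q(q(Q, X2), q(W, V)).
Decompose q/2: q(1, q(Q, Q)) = q(Q, X2),  q(q(V, X2), X2) = q(W, V).
Decompose q/2: 1 = Q,  q(Q, Q) = X2.
Bind Q := 1; substituting into the one remaining equation that mentions Q gives: q(1, 1) = X2.
Bind X2 := q(1, 1); substituting into the remaining equation gives: q(q(V, q(1, 1)), q(1, 1)) = q(W, V).
Decompose q/2: q(V, q(1, 1)) = W,  q(1, 1) = V.
Bind W := q(V, q(1, 1)); no other remaining equation mentions W.
Bind V := q(1, 1). Substituting into the earlier binding gives W := q(q(1, 1), q(1, 1)).
MGU = { Q -> 1, X2 -> q(1, 1), W -> q(q(1, 1), q(1, 1)), V -> q(1, 1) }, so V -> q(1, 1).

q(1, 1)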